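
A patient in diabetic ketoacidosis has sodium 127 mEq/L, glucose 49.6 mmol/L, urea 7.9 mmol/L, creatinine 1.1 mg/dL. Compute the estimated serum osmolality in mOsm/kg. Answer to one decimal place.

Calculated osmolality = 2·Na + glucose + urea
= 2·127 + 49.6 + 7.9
= 254 + 49.60 + 7.90
= 311.5 mOsm/kg

311.5 mOsm/kg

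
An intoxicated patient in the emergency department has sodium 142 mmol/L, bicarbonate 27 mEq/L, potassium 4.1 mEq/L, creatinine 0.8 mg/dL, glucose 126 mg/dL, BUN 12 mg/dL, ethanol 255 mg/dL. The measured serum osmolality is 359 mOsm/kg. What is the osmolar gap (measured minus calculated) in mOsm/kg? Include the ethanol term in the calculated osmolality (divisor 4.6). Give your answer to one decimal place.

Calculated osmolality = 2·Na + glucose/18 + BUN/2.8 + ethanol/4.6
= 2·142 + 126/18 + 12/2.8 + 255/4.6
= 284 + 7 + 4.29 + 55.43
= 350.72 mOsm/kg ≈ 350.7 mOsm/kg
Osmolar gap = measured − calculated = 359 − 350.7 = 8.3 mOsm/kg

8.3 mOsm/kg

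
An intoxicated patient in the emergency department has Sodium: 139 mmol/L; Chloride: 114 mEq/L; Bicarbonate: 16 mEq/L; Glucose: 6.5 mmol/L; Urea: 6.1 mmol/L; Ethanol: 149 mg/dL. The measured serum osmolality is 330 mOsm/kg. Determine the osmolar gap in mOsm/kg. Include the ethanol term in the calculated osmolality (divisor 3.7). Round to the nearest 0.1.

Calculated osmolality = 2·Na + glucose + urea + ethanol/3.7
= 2·139 + 6.5 + 6.1 + 149/3.7
= 278 + 6.50 + 6.10 + 40.27
= 330.87 mOsm/kg ≈ 330.9 mOsm/kg
Osmolar gap = measured − calculated = 330 − 330.9 = -0.9 mOsm/kg

-0.9 mOsm/kg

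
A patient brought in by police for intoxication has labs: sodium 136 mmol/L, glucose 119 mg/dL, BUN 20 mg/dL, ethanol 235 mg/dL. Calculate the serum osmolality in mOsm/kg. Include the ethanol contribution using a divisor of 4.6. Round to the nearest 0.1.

336.8 mOsm/kg

Calculated osmolality = 2·Na + glucose/18 + BUN/2.8 + ethanol/4.6
= 2·136 + 119/18 + 20/2.8 + 235/4.6
= 272 + 6.61 + 7.14 + 51.09
= 336.84 mOsm/kg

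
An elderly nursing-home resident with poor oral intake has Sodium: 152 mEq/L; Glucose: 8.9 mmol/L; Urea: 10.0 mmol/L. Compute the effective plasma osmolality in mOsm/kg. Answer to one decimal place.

312.9 mOsm/kg

Effective osmolality excludes urea (freely permeant across cell membranes):
2·Na + glucose
= 2·152 + 8.9
= 304 + 8.9
= 312.9 mOsm/kg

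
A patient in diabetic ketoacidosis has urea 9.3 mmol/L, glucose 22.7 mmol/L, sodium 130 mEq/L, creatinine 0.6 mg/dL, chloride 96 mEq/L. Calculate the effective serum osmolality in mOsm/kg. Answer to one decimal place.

282.7 mOsm/kg

Effective osmolality excludes urea (freely permeant across cell membranes):
2·Na + glucose
= 2·130 + 22.7
= 260 + 22.7
= 282.7 mOsm/kg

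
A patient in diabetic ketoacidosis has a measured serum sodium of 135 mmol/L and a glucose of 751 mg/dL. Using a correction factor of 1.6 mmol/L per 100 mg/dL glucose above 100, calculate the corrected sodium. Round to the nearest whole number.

145 mmol/L

Corrected Na = measured Na + 1.6 · (glucose − 100)/100
= 135 + 1.6 · (751 − 100)/100
= 135 + 10.4
= 145.4 mmol/L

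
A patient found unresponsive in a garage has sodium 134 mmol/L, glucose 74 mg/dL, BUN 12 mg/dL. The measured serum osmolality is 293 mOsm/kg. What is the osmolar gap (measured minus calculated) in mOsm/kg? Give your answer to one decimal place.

Calculated osmolality = 2·Na + glucose/18 + BUN/2.8
= 2·134 + 74/18 + 12/2.8
= 268 + 4.11 + 4.29
= 276.4 mOsm/kg ≈ 276.4 mOsm/kg
Osmolar gap = measured − calculated = 293 − 276.4 = 16.6 mOsm/kg

16.6 mOsm/kg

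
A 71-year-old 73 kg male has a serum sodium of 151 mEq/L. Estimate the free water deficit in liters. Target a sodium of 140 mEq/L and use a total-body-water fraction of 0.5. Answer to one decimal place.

TBW = 0.5 · 73 = 36.5 L
Free water deficit = TBW · (Na/140 − 1)
= 36.5 · (151/140 − 1)
= 36.5 · 0.0786
= 2.87 L

2.9 L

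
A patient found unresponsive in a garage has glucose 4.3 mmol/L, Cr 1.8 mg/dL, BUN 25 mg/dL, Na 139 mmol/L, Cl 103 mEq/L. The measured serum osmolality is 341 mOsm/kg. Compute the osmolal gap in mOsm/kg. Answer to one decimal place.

49.8 mOsm/kg

Calculated osmolality = 2·Na + glucose + BUN/2.8
= 2·139 + 4.3 + 25/2.8
= 278 + 4.30 + 8.93
= 291.23 mOsm/kg ≈ 291.2 mOsm/kg
Osmolar gap = measured − calculated = 341 − 291.2 = 49.8 mOsm/kg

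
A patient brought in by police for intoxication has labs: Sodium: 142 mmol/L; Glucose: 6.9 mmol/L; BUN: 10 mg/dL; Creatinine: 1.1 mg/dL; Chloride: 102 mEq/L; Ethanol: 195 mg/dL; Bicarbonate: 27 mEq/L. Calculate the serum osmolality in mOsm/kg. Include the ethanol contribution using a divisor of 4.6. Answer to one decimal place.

Calculated osmolality = 2·Na + glucose + BUN/2.8 + ethanol/4.6
= 2·142 + 6.9 + 10/2.8 + 195/4.6
= 284 + 6.90 + 3.57 + 42.39
= 336.86 mOsm/kg

336.9 mOsm/kg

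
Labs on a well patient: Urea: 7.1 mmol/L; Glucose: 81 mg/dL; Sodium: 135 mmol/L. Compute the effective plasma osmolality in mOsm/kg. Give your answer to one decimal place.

274.5 mOsm/kg

Effective osmolality excludes urea (freely permeant across cell membranes):
2·Na + glucose/18
= 2·135 + 81/18
= 270 + 4.5
= 274.5 mOsm/kg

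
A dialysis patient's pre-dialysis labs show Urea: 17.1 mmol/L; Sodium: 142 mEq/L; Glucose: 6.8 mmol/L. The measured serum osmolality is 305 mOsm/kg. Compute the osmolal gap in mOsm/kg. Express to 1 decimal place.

-2.9 mOsm/kg

Calculated osmolality = 2·Na + glucose + urea
= 2·142 + 6.8 + 17.1
= 284 + 6.80 + 17.10
= 307.9 mOsm/kg ≈ 307.9 mOsm/kg
Osmolar gap = measured − calculated = 305 − 307.9 = -2.9 mOsm/kg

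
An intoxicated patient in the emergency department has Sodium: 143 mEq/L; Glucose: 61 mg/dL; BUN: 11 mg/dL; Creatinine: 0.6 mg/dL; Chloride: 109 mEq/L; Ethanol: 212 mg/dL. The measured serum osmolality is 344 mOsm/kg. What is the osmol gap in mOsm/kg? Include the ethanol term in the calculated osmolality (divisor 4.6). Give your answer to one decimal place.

4.6 mOsm/kg

Calculated osmolality = 2·Na + glucose/18 + BUN/2.8 + ethanol/4.6
= 2·143 + 61/18 + 11/2.8 + 212/4.6
= 286 + 3.39 + 3.93 + 46.09
= 339.41 mOsm/kg ≈ 339.4 mOsm/kg
Osmolar gap = measured − calculated = 344 − 339.4 = 4.6 mOsm/kg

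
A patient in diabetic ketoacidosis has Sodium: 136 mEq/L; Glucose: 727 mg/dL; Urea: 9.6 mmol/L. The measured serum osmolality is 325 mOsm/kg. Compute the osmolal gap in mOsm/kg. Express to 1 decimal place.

3.0 mOsm/kg

Calculated osmolality = 2·Na + glucose/18 + urea
= 2·136 + 727/18 + 9.6
= 272 + 40.39 + 9.60
= 321.99 mOsm/kg ≈ 322.0 mOsm/kg
Osmolar gap = measured − calculated = 325 − 322.0 = 3.0 mOsm/kg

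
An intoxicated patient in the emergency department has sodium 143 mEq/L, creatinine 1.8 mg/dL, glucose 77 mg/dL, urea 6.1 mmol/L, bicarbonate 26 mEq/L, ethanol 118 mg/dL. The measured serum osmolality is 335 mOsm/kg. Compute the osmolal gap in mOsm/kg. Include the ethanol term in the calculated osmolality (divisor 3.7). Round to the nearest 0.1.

6.7 mOsm/kg

Calculated osmolality = 2·Na + glucose/18 + urea + ethanol/3.7
= 2·143 + 77/18 + 6.1 + 118/3.7
= 286 + 4.28 + 6.10 + 31.89
= 328.27 mOsm/kg ≈ 328.3 mOsm/kg
Osmolar gap = measured − calculated = 335 − 328.3 = 6.7 mOsm/kg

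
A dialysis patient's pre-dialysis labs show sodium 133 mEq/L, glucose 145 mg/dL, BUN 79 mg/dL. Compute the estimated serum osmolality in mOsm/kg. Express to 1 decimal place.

302.3 mOsm/kg

Calculated osmolality = 2·Na + glucose/18 + BUN/2.8
= 2·133 + 145/18 + 79/2.8
= 266 + 8.06 + 28.21
= 302.27 mOsm/kg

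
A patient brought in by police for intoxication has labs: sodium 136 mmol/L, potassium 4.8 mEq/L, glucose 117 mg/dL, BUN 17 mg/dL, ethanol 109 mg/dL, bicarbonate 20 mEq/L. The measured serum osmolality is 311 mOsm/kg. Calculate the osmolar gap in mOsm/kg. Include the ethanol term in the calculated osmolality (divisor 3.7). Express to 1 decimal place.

Calculated osmolality = 2·Na + glucose/18 + BUN/2.8 + ethanol/3.7
= 2·136 + 117/18 + 17/2.8 + 109/3.7
= 272 + 6.50 + 6.07 + 29.46
= 314.03 mOsm/kg ≈ 314.0 mOsm/kg
Osmolar gap = measured − calculated = 311 − 314.0 = -3.0 mOsm/kg

-3.0 mOsm/kg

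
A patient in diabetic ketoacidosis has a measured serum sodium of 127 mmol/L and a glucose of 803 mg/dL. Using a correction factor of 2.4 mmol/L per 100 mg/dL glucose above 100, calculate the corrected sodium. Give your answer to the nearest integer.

Corrected Na = measured Na + 2.4 · (glucose − 100)/100
= 127 + 2.4 · (803 − 100)/100
= 127 + 16.9
= 143.9 mmol/L

144 mmol/L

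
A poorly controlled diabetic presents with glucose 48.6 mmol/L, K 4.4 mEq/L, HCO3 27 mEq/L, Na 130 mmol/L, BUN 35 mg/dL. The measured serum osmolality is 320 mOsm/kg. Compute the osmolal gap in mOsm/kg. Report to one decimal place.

-1.1 mOsm/kg

Calculated osmolality = 2·Na + glucose + BUN/2.8
= 2·130 + 48.6 + 35/2.8
= 260 + 48.60 + 12.50
= 321.1 mOsm/kg ≈ 321.1 mOsm/kg
Osmolar gap = measured − calculated = 320 − 321.1 = -1.1 mOsm/kg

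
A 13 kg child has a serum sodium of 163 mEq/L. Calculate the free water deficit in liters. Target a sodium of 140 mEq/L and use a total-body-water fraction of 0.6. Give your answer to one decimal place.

1.3 L

TBW = 0.6 · 13 = 7.8 L
Free water deficit = TBW · (Na/140 − 1)
= 7.8 · (163/140 − 1)
= 7.8 · 0.1643
= 1.28 L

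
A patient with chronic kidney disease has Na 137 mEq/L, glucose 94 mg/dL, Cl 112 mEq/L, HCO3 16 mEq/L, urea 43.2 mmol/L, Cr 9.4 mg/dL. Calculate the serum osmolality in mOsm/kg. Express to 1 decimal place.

Calculated osmolality = 2·Na + glucose/18 + urea
= 2·137 + 94/18 + 43.2
= 274 + 5.22 + 43.20
= 322.42 mOsm/kg

322.4 mOsm/kg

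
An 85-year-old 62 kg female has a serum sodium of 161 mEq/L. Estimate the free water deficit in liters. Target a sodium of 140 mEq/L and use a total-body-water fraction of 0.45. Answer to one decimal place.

TBW = 0.45 · 62 = 27.9 L
Free water deficit = TBW · (Na/140 − 1)
= 27.9 · (161/140 − 1)
= 27.9 · 0.15
= 4.18 L

4.2 L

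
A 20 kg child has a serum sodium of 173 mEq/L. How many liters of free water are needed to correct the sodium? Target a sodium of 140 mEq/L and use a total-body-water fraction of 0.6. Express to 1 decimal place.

TBW = 0.6 · 20 = 12 L
Free water deficit = TBW · (Na/140 − 1)
= 12 · (173/140 − 1)
= 12 · 0.2357
= 2.83 L

2.8 L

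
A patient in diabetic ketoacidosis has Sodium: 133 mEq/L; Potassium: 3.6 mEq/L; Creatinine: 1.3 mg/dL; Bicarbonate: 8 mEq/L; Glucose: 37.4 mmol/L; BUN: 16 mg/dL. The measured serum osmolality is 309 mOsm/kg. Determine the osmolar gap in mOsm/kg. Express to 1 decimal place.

Calculated osmolality = 2·Na + glucose + BUN/2.8
= 2·133 + 37.4 + 16/2.8
= 266 + 37.40 + 5.71
= 309.11 mOsm/kg ≈ 309.1 mOsm/kg
Osmolar gap = measured − calculated = 309 − 309.1 = -0.1 mOsm/kg

-0.1 mOsm/kg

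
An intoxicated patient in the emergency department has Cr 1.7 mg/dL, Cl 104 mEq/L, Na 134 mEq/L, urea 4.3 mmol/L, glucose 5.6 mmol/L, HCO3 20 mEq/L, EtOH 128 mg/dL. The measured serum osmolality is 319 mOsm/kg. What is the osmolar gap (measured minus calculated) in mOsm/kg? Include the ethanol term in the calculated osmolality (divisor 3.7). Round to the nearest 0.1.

Calculated osmolality = 2·Na + glucose + urea + ethanol/3.7
= 2·134 + 5.6 + 4.3 + 128/3.7
= 268 + 5.60 + 4.30 + 34.59
= 312.49 mOsm/kg ≈ 312.5 mOsm/kg
Osmolar gap = measured − calculated = 319 − 312.5 = 6.5 mOsm/kg

6.5 mOsm/kg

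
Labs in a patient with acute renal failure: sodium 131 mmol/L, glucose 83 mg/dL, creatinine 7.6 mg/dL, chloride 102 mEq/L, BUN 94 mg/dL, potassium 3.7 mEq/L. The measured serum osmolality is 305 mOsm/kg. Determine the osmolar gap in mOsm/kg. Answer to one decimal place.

4.8 mOsm/kg

Calculated osmolality = 2·Na + glucose/18 + BUN/2.8
= 2·131 + 83/18 + 94/2.8
= 262 + 4.61 + 33.57
= 300.18 mOsm/kg ≈ 300.2 mOsm/kg
Osmolar gap = measured − calculated = 305 − 300.2 = 4.8 mOsm/kg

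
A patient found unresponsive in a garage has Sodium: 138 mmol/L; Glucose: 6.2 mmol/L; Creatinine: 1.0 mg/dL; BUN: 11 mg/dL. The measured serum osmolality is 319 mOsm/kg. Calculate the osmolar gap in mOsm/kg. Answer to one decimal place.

32.9 mOsm/kg

Calculated osmolality = 2·Na + glucose + BUN/2.8
= 2·138 + 6.2 + 11/2.8
= 276 + 6.20 + 3.93
= 286.13 mOsm/kg ≈ 286.1 mOsm/kg
Osmolar gap = measured − calculated = 319 − 286.1 = 32.9 mOsm/kg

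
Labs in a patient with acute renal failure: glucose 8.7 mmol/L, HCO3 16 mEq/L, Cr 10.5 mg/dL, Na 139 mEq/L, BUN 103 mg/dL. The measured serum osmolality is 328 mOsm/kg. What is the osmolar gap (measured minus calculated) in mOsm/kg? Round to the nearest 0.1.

4.5 mOsm/kg

Calculated osmolality = 2·Na + glucose + BUN/2.8
= 2·139 + 8.7 + 103/2.8
= 278 + 8.70 + 36.79
= 323.49 mOsm/kg ≈ 323.5 mOsm/kg
Osmolar gap = measured − calculated = 328 − 323.5 = 4.5 mOsm/kg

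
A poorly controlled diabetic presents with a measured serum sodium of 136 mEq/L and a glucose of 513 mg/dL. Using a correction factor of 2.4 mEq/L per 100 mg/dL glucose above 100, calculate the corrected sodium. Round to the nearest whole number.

146 mEq/L

Corrected Na = measured Na + 2.4 · (glucose − 100)/100
= 136 + 2.4 · (513 − 100)/100
= 136 + 9.9
= 145.9 mEq/L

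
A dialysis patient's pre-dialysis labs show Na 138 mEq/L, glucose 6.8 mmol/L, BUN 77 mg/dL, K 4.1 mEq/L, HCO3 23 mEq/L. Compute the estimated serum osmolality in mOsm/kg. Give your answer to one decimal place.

Calculated osmolality = 2·Na + glucose + BUN/2.8
= 2·138 + 6.8 + 77/2.8
= 276 + 6.80 + 27.50
= 310.3 mOsm/kg

310.3 mOsm/kg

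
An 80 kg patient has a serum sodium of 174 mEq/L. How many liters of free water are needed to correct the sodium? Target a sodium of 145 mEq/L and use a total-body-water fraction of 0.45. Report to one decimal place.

TBW = 0.45 · 80 = 36 L
Free water deficit = TBW · (Na/145 − 1)
= 36 · (174/145 − 1)
= 36 · 0.2
= 7.2 L

7.2 L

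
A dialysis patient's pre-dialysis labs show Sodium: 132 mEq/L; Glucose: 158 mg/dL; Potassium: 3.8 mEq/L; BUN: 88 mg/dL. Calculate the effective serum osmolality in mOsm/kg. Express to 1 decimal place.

272.8 mOsm/kg

Effective osmolality excludes urea (freely permeant across cell membranes):
2·Na + glucose/18
= 2·132 + 158/18
= 264 + 8.78
= 272.78 mOsm/kg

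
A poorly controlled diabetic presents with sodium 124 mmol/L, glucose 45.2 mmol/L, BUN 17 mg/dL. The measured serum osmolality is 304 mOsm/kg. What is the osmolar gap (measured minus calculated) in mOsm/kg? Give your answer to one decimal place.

Calculated osmolality = 2·Na + glucose + BUN/2.8
= 2·124 + 45.2 + 17/2.8
= 248 + 45.20 + 6.07
= 299.27 mOsm/kg ≈ 299.3 mOsm/kg
Osmolar gap = measured − calculated = 304 − 299.3 = 4.7 mOsm/kg

4.7 mOsm/kg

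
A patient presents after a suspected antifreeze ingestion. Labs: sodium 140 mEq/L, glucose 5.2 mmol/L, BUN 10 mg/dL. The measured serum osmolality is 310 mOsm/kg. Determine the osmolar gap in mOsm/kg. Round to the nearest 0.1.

21.2 mOsm/kg

Calculated osmolality = 2·Na + glucose + BUN/2.8
= 2·140 + 5.2 + 10/2.8
= 280 + 5.20 + 3.57
= 288.77 mOsm/kg ≈ 288.8 mOsm/kg
Osmolar gap = measured − calculated = 310 − 288.8 = 21.2 mOsm/kg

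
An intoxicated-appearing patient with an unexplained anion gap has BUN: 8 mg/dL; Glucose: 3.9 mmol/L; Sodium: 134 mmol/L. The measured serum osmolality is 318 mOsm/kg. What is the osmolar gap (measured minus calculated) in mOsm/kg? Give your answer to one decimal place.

43.2 mOsm/kg

Calculated osmolality = 2·Na + glucose + BUN/2.8
= 2·134 + 3.9 + 8/2.8
= 268 + 3.90 + 2.86
= 274.76 mOsm/kg ≈ 274.8 mOsm/kg
Osmolar gap = measured − calculated = 318 − 274.8 = 43.2 mOsm/kg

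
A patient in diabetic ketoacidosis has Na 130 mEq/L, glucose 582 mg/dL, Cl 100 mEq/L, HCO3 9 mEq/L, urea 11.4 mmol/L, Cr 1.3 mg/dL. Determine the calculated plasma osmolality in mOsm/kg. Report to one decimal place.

Calculated osmolality = 2·Na + glucose/18 + urea
= 2·130 + 582/18 + 11.4
= 260 + 32.33 + 11.40
= 303.73 mOsm/kg

303.7 mOsm/kg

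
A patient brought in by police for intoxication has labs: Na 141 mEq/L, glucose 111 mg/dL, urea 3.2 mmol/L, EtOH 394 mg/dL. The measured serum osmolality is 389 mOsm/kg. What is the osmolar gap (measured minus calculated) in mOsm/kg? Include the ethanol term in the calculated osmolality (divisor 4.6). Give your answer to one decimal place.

12.0 mOsm/kg

Calculated osmolality = 2·Na + glucose/18 + urea + ethanol/4.6
= 2·141 + 111/18 + 3.2 + 394/4.6
= 282 + 6.17 + 3.20 + 85.65
= 377.02 mOsm/kg ≈ 377.0 mOsm/kg
Osmolar gap = measured − calculated = 389 − 377.0 = 12.0 mOsm/kg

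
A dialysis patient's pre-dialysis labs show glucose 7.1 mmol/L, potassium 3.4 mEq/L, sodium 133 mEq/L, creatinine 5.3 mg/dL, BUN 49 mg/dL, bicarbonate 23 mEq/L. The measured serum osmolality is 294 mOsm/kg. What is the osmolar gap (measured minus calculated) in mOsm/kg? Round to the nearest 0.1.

Calculated osmolality = 2·Na + glucose + BUN/2.8
= 2·133 + 7.1 + 49/2.8
= 266 + 7.10 + 17.50
= 290.6 mOsm/kg ≈ 290.6 mOsm/kg
Osmolar gap = measured − calculated = 294 − 290.6 = 3.4 mOsm/kg

3.4 mOsm/kg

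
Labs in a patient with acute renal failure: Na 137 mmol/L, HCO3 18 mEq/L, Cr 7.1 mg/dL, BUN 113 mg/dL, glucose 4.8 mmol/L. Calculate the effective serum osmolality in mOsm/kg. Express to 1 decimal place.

Effective osmolality excludes urea (freely permeant across cell membranes):
2·Na + glucose
= 2·137 + 4.8
= 274 + 4.8
= 278.8 mOsm/kg

278.8 mOsm/kg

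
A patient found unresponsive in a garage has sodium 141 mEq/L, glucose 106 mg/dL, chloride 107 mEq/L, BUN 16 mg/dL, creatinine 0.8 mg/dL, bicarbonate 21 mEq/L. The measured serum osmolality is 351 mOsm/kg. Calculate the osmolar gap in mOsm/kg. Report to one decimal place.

Calculated osmolality = 2·Na + glucose/18 + BUN/2.8
= 2·141 + 106/18 + 16/2.8
= 282 + 5.89 + 5.71
= 293.6 mOsm/kg ≈ 293.6 mOsm/kg
Osmolar gap = measured − calculated = 351 − 293.6 = 57.4 mOsm/kg

57.4 mOsm/kg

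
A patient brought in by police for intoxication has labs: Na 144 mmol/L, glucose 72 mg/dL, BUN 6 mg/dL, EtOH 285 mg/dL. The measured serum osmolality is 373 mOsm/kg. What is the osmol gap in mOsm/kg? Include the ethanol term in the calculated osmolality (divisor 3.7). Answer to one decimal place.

Calculated osmolality = 2·Na + glucose/18 + BUN/2.8 + ethanol/3.7
= 2·144 + 72/18 + 6/2.8 + 285/3.7
= 288 + 4 + 2.14 + 77.03
= 371.17 mOsm/kg ≈ 371.2 mOsm/kg
Osmolar gap = measured − calculated = 373 − 371.2 = 1.8 mOsm/kg

1.8 mOsm/kg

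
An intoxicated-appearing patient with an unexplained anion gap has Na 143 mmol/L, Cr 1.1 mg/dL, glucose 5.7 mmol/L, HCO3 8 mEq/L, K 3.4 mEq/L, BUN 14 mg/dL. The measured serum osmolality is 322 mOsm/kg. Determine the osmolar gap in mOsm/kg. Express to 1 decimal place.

25.3 mOsm/kg

Calculated osmolality = 2·Na + glucose + BUN/2.8
= 2·143 + 5.7 + 14/2.8
= 286 + 5.70 + 5
= 296.7 mOsm/kg ≈ 296.7 mOsm/kg
Osmolar gap = measured − calculated = 322 − 296.7 = 25.3 mOsm/kg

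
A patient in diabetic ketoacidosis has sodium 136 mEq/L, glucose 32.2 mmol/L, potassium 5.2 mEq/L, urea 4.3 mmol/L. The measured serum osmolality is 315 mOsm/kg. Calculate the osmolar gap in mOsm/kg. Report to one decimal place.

6.5 mOsm/kg

Calculated osmolality = 2·Na + glucose + urea
= 2·136 + 32.2 + 4.3
= 272 + 32.20 + 4.30
= 308.5 mOsm/kg ≈ 308.5 mOsm/kg
Osmolar gap = measured − calculated = 315 − 308.5 = 6.5 mOsm/kg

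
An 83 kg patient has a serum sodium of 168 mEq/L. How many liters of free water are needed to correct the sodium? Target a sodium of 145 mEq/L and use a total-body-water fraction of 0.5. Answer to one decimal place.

6.6 L

TBW = 0.5 · 83 = 41.5 L
Free water deficit = TBW · (Na/145 − 1)
= 41.5 · (168/145 − 1)
= 41.5 · 0.1586
= 6.58 L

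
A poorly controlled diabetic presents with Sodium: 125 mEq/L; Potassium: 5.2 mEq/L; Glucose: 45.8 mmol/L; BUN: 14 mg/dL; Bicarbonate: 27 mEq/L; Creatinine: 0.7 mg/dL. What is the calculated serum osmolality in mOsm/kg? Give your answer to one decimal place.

300.8 mOsm/kg

Calculated osmolality = 2·Na + glucose + BUN/2.8
= 2·125 + 45.8 + 14/2.8
= 250 + 45.80 + 5
= 300.8 mOsm/kg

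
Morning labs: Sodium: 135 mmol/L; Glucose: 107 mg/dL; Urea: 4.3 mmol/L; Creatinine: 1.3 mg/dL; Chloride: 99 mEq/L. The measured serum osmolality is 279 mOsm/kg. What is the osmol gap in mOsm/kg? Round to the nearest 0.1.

-1.2 mOsm/kg

Calculated osmolality = 2·Na + glucose/18 + urea
= 2·135 + 107/18 + 4.3
= 270 + 5.94 + 4.30
= 280.24 mOsm/kg ≈ 280.2 mOsm/kg
Osmolar gap = measured − calculated = 279 − 280.2 = -1.2 mOsm/kg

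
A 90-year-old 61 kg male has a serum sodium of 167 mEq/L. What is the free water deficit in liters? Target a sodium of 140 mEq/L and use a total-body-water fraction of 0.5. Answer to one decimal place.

TBW = 0.5 · 61 = 30.5 L
Free water deficit = TBW · (Na/140 − 1)
= 30.5 · (167/140 − 1)
= 30.5 · 0.1929
= 5.88 L

5.9 L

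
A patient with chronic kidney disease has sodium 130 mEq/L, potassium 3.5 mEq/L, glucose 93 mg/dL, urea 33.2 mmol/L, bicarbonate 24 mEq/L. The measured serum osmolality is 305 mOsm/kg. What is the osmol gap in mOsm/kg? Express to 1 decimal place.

6.6 mOsm/kg

Calculated osmolality = 2·Na + glucose/18 + urea
= 2·130 + 93/18 + 33.2
= 260 + 5.17 + 33.20
= 298.37 mOsm/kg ≈ 298.4 mOsm/kg
Osmolar gap = measured − calculated = 305 − 298.4 = 6.6 mOsm/kg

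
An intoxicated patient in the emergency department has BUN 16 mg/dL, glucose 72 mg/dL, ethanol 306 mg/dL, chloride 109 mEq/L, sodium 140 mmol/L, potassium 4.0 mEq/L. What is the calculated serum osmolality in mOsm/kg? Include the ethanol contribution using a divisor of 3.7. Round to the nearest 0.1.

Calculated osmolality = 2·Na + glucose/18 + BUN/2.8 + ethanol/3.7
= 2·140 + 72/18 + 16/2.8 + 306/3.7
= 280 + 4 + 5.71 + 82.70
= 372.41 mOsm/kg

372.4 mOsm/kg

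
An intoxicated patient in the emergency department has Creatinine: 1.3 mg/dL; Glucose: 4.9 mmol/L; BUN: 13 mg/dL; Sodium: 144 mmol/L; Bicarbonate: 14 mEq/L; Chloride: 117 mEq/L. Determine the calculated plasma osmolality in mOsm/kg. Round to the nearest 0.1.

Calculated osmolality = 2·Na + glucose + BUN/2.8
= 2·144 + 4.9 + 13/2.8
= 288 + 4.90 + 4.64
= 297.54 mOsm/kg

297.5 mOsm/kg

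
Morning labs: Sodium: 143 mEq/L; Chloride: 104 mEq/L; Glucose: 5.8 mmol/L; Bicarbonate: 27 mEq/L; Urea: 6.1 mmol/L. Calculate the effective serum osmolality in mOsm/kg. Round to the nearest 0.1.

291.8 mOsm/kg

Effective osmolality excludes urea (freely permeant across cell membranes):
2·Na + glucose
= 2·143 + 5.8
= 286 + 5.8
= 291.8 mOsm/kg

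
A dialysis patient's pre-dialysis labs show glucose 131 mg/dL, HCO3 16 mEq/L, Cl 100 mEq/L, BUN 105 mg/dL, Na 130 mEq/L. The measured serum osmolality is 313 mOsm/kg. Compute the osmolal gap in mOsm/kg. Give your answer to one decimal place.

8.2 mOsm/kg

Calculated osmolality = 2·Na + glucose/18 + BUN/2.8
= 2·130 + 131/18 + 105/2.8
= 260 + 7.28 + 37.50
= 304.78 mOsm/kg ≈ 304.8 mOsm/kg
Osmolar gap = measured − calculated = 313 − 304.8 = 8.2 mOsm/kg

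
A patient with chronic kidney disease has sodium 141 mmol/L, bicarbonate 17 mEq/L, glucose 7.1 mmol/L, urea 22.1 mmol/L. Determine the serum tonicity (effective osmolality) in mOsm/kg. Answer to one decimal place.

289.1 mOsm/kg

Effective osmolality excludes urea (freely permeant across cell membranes):
2·Na + glucose
= 2·141 + 7.1
= 282 + 7.1
= 289.1 mOsm/kg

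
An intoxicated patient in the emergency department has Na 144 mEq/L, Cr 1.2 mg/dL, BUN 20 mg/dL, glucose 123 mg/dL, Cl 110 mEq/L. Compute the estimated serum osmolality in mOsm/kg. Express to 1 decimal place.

302.0 mOsm/kg

Calculated osmolality = 2·Na + glucose/18 + BUN/2.8
= 2·144 + 123/18 + 20/2.8
= 288 + 6.83 + 7.14
= 301.97 mOsm/kg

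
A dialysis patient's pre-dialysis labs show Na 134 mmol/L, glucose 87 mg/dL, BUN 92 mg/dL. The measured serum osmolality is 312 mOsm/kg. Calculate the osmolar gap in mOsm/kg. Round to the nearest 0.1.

6.3 mOsm/kg

Calculated osmolality = 2·Na + glucose/18 + BUN/2.8
= 2·134 + 87/18 + 92/2.8
= 268 + 4.83 + 32.86
= 305.69 mOsm/kg ≈ 305.7 mOsm/kg
Osmolar gap = measured − calculated = 312 − 305.7 = 6.3 mOsm/kg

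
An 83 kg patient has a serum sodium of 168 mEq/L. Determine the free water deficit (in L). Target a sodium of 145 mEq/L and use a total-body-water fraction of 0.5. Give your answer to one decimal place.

TBW = 0.5 · 83 = 41.5 L
Free water deficit = TBW · (Na/145 − 1)
= 41.5 · (168/145 − 1)
= 41.5 · 0.1586
= 6.58 L

6.6 L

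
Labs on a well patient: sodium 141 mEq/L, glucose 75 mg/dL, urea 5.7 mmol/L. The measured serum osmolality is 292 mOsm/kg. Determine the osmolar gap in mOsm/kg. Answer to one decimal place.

Calculated osmolality = 2·Na + glucose/18 + urea
= 2·141 + 75/18 + 5.7
= 282 + 4.17 + 5.70
= 291.87 mOsm/kg ≈ 291.9 mOsm/kg
Osmolar gap = measured − calculated = 292 − 291.9 = 0.1 mOsm/kg

0.1 mOsm/kg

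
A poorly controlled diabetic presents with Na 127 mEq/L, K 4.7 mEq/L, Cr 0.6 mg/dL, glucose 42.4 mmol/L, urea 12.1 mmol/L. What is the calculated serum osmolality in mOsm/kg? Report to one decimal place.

308.5 mOsm/kg

Calculated osmolality = 2·Na + glucose + urea
= 2·127 + 42.4 + 12.1
= 254 + 42.40 + 12.10
= 308.5 mOsm/kg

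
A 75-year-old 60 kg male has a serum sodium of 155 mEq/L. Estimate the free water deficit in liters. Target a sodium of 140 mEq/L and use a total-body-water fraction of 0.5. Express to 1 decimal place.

TBW = 0.5 · 60 = 30 L
Free water deficit = TBW · (Na/140 − 1)
= 30 · (155/140 − 1)
= 30 · 0.1071
= 3.21 L

3.2 L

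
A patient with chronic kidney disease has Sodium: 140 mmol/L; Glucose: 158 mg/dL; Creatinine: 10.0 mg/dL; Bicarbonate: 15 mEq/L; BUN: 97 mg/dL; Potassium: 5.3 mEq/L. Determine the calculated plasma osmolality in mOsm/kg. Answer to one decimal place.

323.4 mOsm/kg

Calculated osmolality = 2·Na + glucose/18 + BUN/2.8
= 2·140 + 158/18 + 97/2.8
= 280 + 8.78 + 34.64
= 323.42 mOsm/kg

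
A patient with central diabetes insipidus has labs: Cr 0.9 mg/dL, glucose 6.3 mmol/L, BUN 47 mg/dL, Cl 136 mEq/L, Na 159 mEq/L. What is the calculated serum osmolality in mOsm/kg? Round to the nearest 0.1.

Calculated osmolality = 2·Na + glucose + BUN/2.8
= 2·159 + 6.3 + 47/2.8
= 318 + 6.30 + 16.79
= 341.09 mOsm/kg

341.1 mOsm/kg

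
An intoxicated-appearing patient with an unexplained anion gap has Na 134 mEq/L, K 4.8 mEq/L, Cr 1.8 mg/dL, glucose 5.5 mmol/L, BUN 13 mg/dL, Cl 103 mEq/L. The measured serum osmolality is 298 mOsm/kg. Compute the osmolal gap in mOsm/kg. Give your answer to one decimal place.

19.9 mOsm/kg

Calculated osmolality = 2·Na + glucose + BUN/2.8
= 2·134 + 5.5 + 13/2.8
= 268 + 5.50 + 4.64
= 278.14 mOsm/kg ≈ 278.1 mOsm/kg
Osmolar gap = measured − calculated = 298 − 278.1 = 19.9 mOsm/kg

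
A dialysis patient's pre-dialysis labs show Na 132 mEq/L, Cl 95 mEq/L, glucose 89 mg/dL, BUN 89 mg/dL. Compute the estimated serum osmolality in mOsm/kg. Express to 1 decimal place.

Calculated osmolality = 2·Na + glucose/18 + BUN/2.8
= 2·132 + 89/18 + 89/2.8
= 264 + 4.94 + 31.79
= 300.73 mOsm/kg

300.7 mOsm/kg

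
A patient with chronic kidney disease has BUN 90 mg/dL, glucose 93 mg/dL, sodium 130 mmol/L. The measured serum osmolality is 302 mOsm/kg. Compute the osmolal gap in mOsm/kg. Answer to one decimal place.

Calculated osmolality = 2·Na + glucose/18 + BUN/2.8
= 2·130 + 93/18 + 90/2.8
= 260 + 5.17 + 32.14
= 297.31 mOsm/kg ≈ 297.3 mOsm/kg
Osmolar gap = measured − calculated = 302 − 297.3 = 4.7 mOsm/kg

4.7 mOsm/kg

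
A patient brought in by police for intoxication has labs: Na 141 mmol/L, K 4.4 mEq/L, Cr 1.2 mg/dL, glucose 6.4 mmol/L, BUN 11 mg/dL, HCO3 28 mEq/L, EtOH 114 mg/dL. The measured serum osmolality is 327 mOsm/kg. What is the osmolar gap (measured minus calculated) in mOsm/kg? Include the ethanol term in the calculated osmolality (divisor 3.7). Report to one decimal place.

3.9 mOsm/kg

Calculated osmolality = 2·Na + glucose + BUN/2.8 + ethanol/3.7
= 2·141 + 6.4 + 11/2.8 + 114/3.7
= 282 + 6.40 + 3.93 + 30.81
= 323.14 mOsm/kg ≈ 323.1 mOsm/kg
Osmolar gap = measured − calculated = 327 − 323.1 = 3.9 mOsm/kg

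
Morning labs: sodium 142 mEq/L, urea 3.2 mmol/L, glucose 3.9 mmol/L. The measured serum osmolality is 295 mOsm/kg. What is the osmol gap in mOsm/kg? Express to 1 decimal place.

Calculated osmolality = 2·Na + glucose + urea
= 2·142 + 3.9 + 3.2
= 284 + 3.90 + 3.20
= 291.1 mOsm/kg ≈ 291.1 mOsm/kg
Osmolar gap = measured − calculated = 295 − 291.1 = 3.9 mOsm/kg

3.9 mOsm/kg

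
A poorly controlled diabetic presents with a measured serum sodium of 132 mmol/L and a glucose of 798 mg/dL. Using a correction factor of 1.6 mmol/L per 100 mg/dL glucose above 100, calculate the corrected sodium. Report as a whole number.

143 mmol/L

Corrected Na = measured Na + 1.6 · (glucose − 100)/100
= 132 + 1.6 · (798 − 100)/100
= 132 + 11.2
= 143.2 mmol/L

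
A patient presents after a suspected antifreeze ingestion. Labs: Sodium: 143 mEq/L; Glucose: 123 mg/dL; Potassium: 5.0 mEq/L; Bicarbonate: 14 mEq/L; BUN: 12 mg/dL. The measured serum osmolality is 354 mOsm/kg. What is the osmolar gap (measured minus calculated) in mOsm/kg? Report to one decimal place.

Calculated osmolality = 2·Na + glucose/18 + BUN/2.8
= 2·143 + 123/18 + 12/2.8
= 286 + 6.83 + 4.29
= 297.12 mOsm/kg ≈ 297.1 mOsm/kg
Osmolar gap = measured − calculated = 354 − 297.1 = 56.9 mOsm/kg

56.9 mOsm/kg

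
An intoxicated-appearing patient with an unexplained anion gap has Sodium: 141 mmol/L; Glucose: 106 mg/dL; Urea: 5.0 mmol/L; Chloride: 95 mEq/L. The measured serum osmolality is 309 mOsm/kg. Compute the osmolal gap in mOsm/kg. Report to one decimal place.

Calculated osmolality = 2·Na + glucose/18 + urea
= 2·141 + 106/18 + 5
= 282 + 5.89 + 5
= 292.89 mOsm/kg ≈ 292.9 mOsm/kg
Osmolar gap = measured − calculated = 309 − 292.9 = 16.1 mOsm/kg

16.1 mOsm/kg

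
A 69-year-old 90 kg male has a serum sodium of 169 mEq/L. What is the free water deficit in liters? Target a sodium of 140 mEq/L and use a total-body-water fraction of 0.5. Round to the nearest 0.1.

TBW = 0.5 · 90 = 45 L
Free water deficit = TBW · (Na/140 − 1)
= 45 · (169/140 − 1)
= 45 · 0.2071
= 9.32 L

9.3 L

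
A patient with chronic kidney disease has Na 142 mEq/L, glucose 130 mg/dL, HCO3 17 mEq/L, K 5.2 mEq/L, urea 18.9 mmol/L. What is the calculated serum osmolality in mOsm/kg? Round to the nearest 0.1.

310.1 mOsm/kg

Calculated osmolality = 2·Na + glucose/18 + urea
= 2·142 + 130/18 + 18.9
= 284 + 7.22 + 18.90
= 310.12 mOsm/kg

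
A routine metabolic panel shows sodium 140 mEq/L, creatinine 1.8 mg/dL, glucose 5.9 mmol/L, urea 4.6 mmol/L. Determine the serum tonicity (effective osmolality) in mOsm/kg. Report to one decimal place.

285.9 mOsm/kg

Effective osmolality excludes urea (freely permeant across cell membranes):
2·Na + glucose
= 2·140 + 5.9
= 280 + 5.9
= 285.9 mOsm/kg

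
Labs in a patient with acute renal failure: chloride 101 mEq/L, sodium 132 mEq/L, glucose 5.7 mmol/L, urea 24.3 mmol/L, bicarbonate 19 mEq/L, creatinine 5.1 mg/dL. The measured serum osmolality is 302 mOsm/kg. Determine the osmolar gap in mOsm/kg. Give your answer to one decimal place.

8.0 mOsm/kg

Calculated osmolality = 2·Na + glucose + urea
= 2·132 + 5.7 + 24.3
= 264 + 5.70 + 24.30
= 294 mOsm/kg ≈ 294.0 mOsm/kg
Osmolar gap = measured − calculated = 302 − 294.0 = 8.0 mOsm/kg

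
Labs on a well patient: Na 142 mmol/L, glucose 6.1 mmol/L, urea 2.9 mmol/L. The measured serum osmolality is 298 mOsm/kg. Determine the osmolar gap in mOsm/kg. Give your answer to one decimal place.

Calculated osmolality = 2·Na + glucose + urea
= 2·142 + 6.1 + 2.9
= 284 + 6.10 + 2.90
= 293 mOsm/kg ≈ 293.0 mOsm/kg
Osmolar gap = measured − calculated = 298 − 293.0 = 5.0 mOsm/kg

5.0 mOsm/kg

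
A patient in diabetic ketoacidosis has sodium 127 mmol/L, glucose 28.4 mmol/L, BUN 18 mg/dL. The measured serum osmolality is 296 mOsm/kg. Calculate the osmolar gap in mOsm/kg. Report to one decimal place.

7.2 mOsm/kg

Calculated osmolality = 2·Na + glucose + BUN/2.8
= 2·127 + 28.4 + 18/2.8
= 254 + 28.40 + 6.43
= 288.83 mOsm/kg ≈ 288.8 mOsm/kg
Osmolar gap = measured − calculated = 296 − 288.8 = 7.2 mOsm/kg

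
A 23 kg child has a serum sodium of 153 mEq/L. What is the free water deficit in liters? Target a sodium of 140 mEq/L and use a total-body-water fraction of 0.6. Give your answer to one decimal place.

1.3 L

TBW = 0.6 · 23 = 13.8 L
Free water deficit = TBW · (Na/140 − 1)
= 13.8 · (153/140 − 1)
= 13.8 · 0.0929
= 1.28 L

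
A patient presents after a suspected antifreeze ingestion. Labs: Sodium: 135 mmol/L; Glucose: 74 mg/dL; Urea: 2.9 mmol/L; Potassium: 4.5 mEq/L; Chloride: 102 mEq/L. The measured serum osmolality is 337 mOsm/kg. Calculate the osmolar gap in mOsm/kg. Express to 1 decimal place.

60.0 mOsm/kg

Calculated osmolality = 2·Na + glucose/18 + urea
= 2·135 + 74/18 + 2.9
= 270 + 4.11 + 2.90
= 277.01 mOsm/kg ≈ 277.0 mOsm/kg
Osmolar gap = measured − calculated = 337 − 277.0 = 60.0 mOsm/kg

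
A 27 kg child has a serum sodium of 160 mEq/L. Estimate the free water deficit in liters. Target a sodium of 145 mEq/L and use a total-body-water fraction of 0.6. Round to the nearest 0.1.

1.7 L

TBW = 0.6 · 27 = 16.2 L
Free water deficit = TBW · (Na/145 − 1)
= 16.2 · (160/145 − 1)
= 16.2 · 0.1034
= 1.68 L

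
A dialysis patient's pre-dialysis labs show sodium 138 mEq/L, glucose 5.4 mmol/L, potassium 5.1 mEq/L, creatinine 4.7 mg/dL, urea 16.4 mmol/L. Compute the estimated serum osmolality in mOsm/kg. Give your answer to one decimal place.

297.8 mOsm/kg

Calculated osmolality = 2·Na + glucose + urea
= 2·138 + 5.4 + 16.4
= 276 + 5.40 + 16.40
= 297.8 mOsm/kg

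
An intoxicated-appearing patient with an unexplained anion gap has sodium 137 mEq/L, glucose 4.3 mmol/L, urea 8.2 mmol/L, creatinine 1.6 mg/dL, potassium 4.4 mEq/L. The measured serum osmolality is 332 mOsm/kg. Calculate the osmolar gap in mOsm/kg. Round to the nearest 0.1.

Calculated osmolality = 2·Na + glucose + urea
= 2·137 + 4.3 + 8.2
= 274 + 4.30 + 8.20
= 286.5 mOsm/kg ≈ 286.5 mOsm/kg
Osmolar gap = measured − calculated = 332 − 286.5 = 45.5 mOsm/kg

45.5 mOsm/kg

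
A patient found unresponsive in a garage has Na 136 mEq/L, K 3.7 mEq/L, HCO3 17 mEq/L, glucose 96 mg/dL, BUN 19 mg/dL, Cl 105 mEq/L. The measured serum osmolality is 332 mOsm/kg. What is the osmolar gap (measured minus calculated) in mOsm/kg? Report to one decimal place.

Calculated osmolality = 2·Na + glucose/18 + BUN/2.8
= 2·136 + 96/18 + 19/2.8
= 272 + 5.33 + 6.79
= 284.12 mOsm/kg ≈ 284.1 mOsm/kg
Osmolar gap = measured − calculated = 332 − 284.1 = 47.9 mOsm/kg

47.9 mOsm/kg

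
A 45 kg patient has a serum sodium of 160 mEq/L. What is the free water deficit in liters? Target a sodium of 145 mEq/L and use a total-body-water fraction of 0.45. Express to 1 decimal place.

2.1 L

TBW = 0.45 · 45 = 20.25 L
Free water deficit = TBW · (Na/145 − 1)
= 20.25 · (160/145 − 1)
= 20.25 · 0.1034
= 2.09 L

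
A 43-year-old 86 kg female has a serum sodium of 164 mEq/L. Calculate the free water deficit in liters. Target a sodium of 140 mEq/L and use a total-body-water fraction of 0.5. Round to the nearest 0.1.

7.4 L

TBW = 0.5 · 86 = 43 L
Free water deficit = TBW · (Na/140 − 1)
= 43 · (164/140 − 1)
= 43 · 0.1714
= 7.37 L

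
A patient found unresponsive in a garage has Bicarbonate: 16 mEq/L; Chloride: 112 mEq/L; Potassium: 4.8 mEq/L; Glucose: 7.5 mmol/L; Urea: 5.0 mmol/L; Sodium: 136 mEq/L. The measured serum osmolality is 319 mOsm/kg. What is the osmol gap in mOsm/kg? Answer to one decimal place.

34.5 mOsm/kg

Calculated osmolality = 2·Na + glucose + urea
= 2·136 + 7.5 + 5
= 272 + 7.50 + 5
= 284.5 mOsm/kg ≈ 284.5 mOsm/kg
Osmolar gap = measured − calculated = 319 − 284.5 = 34.5 mOsm/kg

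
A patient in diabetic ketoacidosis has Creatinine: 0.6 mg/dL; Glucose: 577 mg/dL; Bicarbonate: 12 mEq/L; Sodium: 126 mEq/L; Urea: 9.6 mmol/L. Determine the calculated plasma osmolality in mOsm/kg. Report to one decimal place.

Calculated osmolality = 2·Na + glucose/18 + urea
= 2·126 + 577/18 + 9.6
= 252 + 32.06 + 9.60
= 293.66 mOsm/kg

293.7 mOsm/kg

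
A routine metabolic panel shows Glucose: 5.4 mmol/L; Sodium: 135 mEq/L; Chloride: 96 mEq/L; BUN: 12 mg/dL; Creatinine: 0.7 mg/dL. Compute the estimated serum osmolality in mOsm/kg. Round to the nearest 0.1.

Calculated osmolality = 2·Na + glucose + BUN/2.8
= 2·135 + 5.4 + 12/2.8
= 270 + 5.40 + 4.29
= 279.69 mOsm/kg

279.7 mOsm/kg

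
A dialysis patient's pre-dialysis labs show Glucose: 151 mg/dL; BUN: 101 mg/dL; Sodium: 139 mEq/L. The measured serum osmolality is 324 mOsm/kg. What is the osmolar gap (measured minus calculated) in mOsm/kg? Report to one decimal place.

1.5 mOsm/kg

Calculated osmolality = 2·Na + glucose/18 + BUN/2.8
= 2·139 + 151/18 + 101/2.8
= 278 + 8.39 + 36.07
= 322.46 mOsm/kg ≈ 322.5 mOsm/kg
Osmolar gap = measured − calculated = 324 − 322.5 = 1.5 mOsm/kg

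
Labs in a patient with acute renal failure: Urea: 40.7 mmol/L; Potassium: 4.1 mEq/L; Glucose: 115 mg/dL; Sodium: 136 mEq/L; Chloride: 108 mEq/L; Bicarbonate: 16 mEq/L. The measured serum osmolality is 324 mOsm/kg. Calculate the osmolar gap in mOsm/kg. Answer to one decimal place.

4.9 mOsm/kg

Calculated osmolality = 2·Na + glucose/18 + urea
= 2·136 + 115/18 + 40.7
= 272 + 6.39 + 40.70
= 319.09 mOsm/kg ≈ 319.1 mOsm/kg
Osmolar gap = measured − calculated = 324 − 319.1 = 4.9 mOsm/kg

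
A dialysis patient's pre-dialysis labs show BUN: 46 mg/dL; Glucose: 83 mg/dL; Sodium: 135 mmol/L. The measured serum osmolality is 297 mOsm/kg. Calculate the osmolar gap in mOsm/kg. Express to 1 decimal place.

6.0 mOsm/kg

Calculated osmolality = 2·Na + glucose/18 + BUN/2.8
= 2·135 + 83/18 + 46/2.8
= 270 + 4.61 + 16.43
= 291.04 mOsm/kg ≈ 291.0 mOsm/kg
Osmolar gap = measured − calculated = 297 − 291.0 = 6.0 mOsm/kg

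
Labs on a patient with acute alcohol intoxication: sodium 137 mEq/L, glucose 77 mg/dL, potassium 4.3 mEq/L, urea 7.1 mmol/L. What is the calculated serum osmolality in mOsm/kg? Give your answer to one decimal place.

Calculated osmolality = 2·Na + glucose/18 + urea
= 2·137 + 77/18 + 7.1
= 274 + 4.28 + 7.10
= 285.38 mOsm/kg

285.4 mOsm/kg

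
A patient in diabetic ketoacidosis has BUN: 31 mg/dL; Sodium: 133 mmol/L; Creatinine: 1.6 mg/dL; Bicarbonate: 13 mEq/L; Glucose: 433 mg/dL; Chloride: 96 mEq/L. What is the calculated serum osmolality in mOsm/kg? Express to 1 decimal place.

Calculated osmolality = 2·Na + glucose/18 + BUN/2.8
= 2·133 + 433/18 + 31/2.8
= 266 + 24.06 + 11.07
= 301.13 mOsm/kg

301.1 mOsm/kg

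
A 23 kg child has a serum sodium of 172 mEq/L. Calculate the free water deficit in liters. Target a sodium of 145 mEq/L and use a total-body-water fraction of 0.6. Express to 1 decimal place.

TBW = 0.6 · 23 = 13.8 L
Free water deficit = TBW · (Na/145 − 1)
= 13.8 · (172/145 − 1)
= 13.8 · 0.1862
= 2.57 L

2.6 L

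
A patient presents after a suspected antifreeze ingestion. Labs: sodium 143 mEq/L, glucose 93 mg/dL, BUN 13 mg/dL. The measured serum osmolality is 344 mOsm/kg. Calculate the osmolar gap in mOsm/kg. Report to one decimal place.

Calculated osmolality = 2·Na + glucose/18 + BUN/2.8
= 2·143 + 93/18 + 13/2.8
= 286 + 5.17 + 4.64
= 295.81 mOsm/kg ≈ 295.8 mOsm/kg
Osmolar gap = measured − calculated = 344 − 295.8 = 48.2 mOsm/kg

48.2 mOsm/kg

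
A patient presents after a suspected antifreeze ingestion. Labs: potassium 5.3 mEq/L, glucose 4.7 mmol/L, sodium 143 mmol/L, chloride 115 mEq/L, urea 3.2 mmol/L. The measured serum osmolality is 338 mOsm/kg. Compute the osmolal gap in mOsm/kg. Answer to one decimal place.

Calculated osmolality = 2·Na + glucose + urea
= 2·143 + 4.7 + 3.2
= 286 + 4.70 + 3.20
= 293.9 mOsm/kg ≈ 293.9 mOsm/kg
Osmolar gap = measured − calculated = 338 − 293.9 = 44.1 mOsm/kg

44.1 mOsm/kg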